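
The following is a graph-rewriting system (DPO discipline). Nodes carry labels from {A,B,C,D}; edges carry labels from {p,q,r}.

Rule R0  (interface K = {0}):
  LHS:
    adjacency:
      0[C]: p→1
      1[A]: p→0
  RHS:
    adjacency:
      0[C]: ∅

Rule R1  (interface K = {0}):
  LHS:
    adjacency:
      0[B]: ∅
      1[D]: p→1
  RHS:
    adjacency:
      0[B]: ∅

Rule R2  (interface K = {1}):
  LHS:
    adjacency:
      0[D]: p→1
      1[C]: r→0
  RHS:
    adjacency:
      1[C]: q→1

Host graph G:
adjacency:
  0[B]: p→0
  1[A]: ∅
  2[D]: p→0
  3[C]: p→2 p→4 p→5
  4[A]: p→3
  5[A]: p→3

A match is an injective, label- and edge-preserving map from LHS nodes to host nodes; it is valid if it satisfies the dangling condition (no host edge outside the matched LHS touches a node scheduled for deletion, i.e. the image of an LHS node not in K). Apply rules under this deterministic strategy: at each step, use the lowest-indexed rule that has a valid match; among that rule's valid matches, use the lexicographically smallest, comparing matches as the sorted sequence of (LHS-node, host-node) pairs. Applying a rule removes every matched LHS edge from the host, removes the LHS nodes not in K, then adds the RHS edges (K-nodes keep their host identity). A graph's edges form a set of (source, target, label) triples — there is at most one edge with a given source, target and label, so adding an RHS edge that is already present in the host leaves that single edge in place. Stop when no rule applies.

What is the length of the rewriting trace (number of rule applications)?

Answer: 2

Derivation:
[0] host  ⇒  6 nodes, 7 edges  {0-p->0 2-p->0 3-p->2 3-p->4 3-p->5 4-p->3 5-p->3}
[1] R0 @ {0↦3, 1↦4}  ⇒  5 nodes, 5 edges  {0-p->0 2-p->0 3-p->2 3-p->5 5-p->3}
[2] R0 @ {0↦3, 1↦5}  ⇒  4 nodes, 3 edges  {0-p->0 2-p->0 3-p->2}
final graph: no rule applies after step 2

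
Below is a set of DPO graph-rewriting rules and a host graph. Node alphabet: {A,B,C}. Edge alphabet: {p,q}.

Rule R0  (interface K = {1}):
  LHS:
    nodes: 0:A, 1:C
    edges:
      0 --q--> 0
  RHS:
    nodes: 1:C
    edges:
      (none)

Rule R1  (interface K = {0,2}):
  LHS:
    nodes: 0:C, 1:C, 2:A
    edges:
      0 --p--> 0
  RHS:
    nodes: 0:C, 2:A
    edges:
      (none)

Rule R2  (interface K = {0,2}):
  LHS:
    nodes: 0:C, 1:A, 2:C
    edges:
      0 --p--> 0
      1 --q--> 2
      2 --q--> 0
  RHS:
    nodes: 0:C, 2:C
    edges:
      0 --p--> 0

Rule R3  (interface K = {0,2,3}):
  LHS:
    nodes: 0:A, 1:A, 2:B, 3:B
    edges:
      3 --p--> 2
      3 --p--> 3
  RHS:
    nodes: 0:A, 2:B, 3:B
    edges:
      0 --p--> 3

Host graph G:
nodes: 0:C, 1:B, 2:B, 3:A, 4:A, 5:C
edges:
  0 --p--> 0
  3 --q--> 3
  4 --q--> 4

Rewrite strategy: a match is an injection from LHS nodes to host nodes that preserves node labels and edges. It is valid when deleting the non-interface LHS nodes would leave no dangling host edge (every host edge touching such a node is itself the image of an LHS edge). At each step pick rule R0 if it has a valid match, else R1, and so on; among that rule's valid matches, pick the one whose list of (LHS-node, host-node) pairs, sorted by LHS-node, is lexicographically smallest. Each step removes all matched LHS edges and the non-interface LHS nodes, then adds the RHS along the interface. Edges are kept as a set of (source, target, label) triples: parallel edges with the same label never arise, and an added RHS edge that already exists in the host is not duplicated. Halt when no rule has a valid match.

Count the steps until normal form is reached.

Answer: 2

Rewrite trace:
start.  V:6 E:3  edges: 0-p->0 3-q->3 4-q->4
1. fire R0 via {0↦3, 1↦0}  →  V:5 E:2  edges: 0-p->0 4-q->4
2. fire R0 via {0↦4, 1↦0}  →  V:4 E:1  edges: 0-p->0
final graph: no rule applies after step 2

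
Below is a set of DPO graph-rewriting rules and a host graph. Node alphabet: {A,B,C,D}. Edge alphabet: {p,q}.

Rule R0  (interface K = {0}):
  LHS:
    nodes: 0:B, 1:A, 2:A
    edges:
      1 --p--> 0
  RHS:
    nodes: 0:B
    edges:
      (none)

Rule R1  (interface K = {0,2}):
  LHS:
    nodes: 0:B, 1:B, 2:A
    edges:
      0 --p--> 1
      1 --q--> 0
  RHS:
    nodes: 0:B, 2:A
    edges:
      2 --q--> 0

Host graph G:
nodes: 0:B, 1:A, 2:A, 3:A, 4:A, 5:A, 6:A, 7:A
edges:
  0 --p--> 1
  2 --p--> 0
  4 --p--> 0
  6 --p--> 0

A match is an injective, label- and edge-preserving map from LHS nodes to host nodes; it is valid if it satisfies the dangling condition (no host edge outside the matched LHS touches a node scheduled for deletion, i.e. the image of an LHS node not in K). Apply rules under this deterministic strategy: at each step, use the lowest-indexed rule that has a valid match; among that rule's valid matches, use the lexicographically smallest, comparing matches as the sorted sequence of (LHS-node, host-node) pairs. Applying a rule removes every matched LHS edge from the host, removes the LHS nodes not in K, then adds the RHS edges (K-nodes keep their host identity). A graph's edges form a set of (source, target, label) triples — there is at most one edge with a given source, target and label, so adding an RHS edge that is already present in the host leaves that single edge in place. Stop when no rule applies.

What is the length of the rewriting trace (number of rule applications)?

Answer: 3

Derivation:
start.  V:8 E:4  edges: 0-p->1 2-p->0 4-p->0 6-p->0
1. fire R0 via {0↦0, 1↦2, 2↦3}  →  V:6 E:3  edges: 0-p->1 4-p->0 6-p->0
2. fire R0 via {0↦0, 1↦4, 2↦5}  →  V:4 E:2  edges: 0-p->1 6-p->0
3. fire R0 via {0↦0, 1↦6, 2↦7}  →  V:2 E:1  edges: 0-p->1
final graph: no rule applies after step 3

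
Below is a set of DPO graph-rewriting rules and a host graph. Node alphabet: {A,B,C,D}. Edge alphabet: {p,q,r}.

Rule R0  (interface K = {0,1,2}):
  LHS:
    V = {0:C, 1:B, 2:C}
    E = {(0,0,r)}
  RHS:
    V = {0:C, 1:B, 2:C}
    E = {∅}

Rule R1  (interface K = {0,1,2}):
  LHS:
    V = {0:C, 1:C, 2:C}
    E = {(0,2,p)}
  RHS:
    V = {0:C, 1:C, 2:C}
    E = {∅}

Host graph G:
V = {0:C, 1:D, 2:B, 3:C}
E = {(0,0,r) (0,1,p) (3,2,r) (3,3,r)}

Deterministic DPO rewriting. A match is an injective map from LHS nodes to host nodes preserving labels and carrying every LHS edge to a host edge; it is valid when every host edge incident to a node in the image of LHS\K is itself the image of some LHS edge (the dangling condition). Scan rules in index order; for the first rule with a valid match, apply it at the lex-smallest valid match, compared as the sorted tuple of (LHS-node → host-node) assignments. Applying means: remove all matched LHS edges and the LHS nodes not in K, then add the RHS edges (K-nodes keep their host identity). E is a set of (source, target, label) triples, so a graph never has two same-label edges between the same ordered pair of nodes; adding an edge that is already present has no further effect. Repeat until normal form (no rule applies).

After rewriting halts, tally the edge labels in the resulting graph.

start.  V:4 E:4  edges: 0-r->0 0-p->1 3-r->2 3-r->3
1. fire R0 via {0↦0, 1↦2, 2↦3}  →  V:4 E:3  edges: 0-p->1 3-r->2 3-r->3
2. fire R0 via {0↦3, 1↦2, 2↦0}  →  V:4 E:2  edges: 0-p->1 3-r->2
normal form: no rule applies after step 2
NF edges: [(0, 1, 'p'), (3, 2, 'r')]

Answer: p:1 r:1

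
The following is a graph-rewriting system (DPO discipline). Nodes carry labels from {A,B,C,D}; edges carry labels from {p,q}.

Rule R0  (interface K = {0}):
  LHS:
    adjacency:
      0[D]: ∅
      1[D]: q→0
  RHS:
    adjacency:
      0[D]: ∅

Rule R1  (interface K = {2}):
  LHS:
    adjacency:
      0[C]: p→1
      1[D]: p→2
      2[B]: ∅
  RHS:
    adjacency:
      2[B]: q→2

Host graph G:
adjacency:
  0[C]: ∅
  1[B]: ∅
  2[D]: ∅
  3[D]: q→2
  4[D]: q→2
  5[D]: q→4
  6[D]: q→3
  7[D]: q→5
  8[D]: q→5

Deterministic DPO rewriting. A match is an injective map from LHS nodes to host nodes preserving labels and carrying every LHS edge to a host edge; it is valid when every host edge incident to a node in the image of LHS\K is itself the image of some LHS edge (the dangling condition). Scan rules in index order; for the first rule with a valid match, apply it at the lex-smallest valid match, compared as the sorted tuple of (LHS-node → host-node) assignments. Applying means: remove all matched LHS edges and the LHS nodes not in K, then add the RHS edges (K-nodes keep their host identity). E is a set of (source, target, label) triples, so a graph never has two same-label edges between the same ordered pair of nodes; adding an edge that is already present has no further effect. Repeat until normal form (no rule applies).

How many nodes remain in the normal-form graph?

Answer: 3

Derivation:
start.  V:9 E:6  edges: 3-q->2 4-q->2 5-q->4 6-q->3 7-q->5 8-q->5
1. fire R0 via {0↦3, 1↦6}  →  V:8 E:5  edges: 3-q->2 4-q->2 5-q->4 7-q->5 8-q->5
2. fire R0 via {0↦2, 1↦3}  →  V:7 E:4  edges: 4-q->2 5-q->4 7-q->5 8-q->5
3. fire R0 via {0↦5, 1↦7}  →  V:6 E:3  edges: 4-q->2 5-q->4 8-q->5
4. fire R0 via {0↦5, 1↦8}  →  V:5 E:2  edges: 4-q->2 5-q->4
5. fire R0 via {0↦4, 1↦5}  →  V:4 E:1  edges: 4-q->2
6. fire R0 via {0↦2, 1↦4}  →  V:3 E:0  edges: ∅
normal form: no rule applies after step 6
NF nodes: {0:C, 1:B, 2:D}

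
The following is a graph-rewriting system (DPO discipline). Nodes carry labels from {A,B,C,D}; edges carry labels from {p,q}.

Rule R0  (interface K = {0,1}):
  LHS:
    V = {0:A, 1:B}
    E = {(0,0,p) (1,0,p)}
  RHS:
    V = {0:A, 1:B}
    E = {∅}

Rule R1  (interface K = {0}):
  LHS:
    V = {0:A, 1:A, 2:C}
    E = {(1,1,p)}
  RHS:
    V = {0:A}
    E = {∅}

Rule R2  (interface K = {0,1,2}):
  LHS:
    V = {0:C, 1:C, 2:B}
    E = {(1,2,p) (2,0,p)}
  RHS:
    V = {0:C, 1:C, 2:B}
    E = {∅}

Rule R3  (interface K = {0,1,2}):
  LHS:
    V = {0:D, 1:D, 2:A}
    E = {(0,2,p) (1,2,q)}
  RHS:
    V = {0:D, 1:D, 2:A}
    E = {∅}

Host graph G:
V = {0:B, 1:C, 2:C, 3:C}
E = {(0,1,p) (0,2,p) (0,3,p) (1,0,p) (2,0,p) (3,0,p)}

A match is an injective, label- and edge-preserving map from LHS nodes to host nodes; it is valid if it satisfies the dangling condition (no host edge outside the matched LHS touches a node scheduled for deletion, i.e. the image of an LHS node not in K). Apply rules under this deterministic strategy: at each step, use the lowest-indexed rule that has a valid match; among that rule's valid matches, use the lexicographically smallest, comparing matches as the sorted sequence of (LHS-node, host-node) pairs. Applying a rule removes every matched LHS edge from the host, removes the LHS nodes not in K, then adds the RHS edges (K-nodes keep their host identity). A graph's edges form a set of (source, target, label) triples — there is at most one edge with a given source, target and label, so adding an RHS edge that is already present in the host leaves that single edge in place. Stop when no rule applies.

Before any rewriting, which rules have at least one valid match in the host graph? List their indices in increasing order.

Answer: [R2]

Steps:
R0: no valid match — LHS pattern not found
R1: no valid match — LHS pattern not found
R2: 6 valid matches — {0↦1, 1↦2, 2↦0}, {0↦1, 1↦3, 2↦0}, {0↦2, 1↦1, 2↦0} (+3 more)
R3: no valid match — LHS pattern not found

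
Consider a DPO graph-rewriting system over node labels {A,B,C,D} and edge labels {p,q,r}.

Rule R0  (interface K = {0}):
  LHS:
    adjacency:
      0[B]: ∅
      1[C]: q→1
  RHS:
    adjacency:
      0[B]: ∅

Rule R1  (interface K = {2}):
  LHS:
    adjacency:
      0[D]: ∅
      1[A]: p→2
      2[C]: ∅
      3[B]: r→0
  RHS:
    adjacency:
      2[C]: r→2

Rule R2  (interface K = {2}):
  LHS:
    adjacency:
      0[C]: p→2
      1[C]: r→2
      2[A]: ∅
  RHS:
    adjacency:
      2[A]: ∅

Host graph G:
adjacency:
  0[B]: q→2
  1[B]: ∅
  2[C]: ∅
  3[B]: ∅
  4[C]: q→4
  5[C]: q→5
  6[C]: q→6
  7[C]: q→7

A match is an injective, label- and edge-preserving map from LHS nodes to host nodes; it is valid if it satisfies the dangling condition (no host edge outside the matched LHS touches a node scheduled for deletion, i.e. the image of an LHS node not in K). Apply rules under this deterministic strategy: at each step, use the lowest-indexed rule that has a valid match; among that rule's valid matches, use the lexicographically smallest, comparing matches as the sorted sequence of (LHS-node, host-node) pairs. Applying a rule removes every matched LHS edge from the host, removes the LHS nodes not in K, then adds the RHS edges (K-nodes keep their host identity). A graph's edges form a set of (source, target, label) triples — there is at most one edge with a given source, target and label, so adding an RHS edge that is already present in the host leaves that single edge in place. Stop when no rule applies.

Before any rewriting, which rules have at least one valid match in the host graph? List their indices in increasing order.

R0: 12 valid matches — {0↦0, 1↦4}, {0↦0, 1↦5}, {0↦0, 1↦6} (+9 more)
R1: no valid match — LHS pattern not found
R2: no valid match — LHS pattern not found

Answer: [R0]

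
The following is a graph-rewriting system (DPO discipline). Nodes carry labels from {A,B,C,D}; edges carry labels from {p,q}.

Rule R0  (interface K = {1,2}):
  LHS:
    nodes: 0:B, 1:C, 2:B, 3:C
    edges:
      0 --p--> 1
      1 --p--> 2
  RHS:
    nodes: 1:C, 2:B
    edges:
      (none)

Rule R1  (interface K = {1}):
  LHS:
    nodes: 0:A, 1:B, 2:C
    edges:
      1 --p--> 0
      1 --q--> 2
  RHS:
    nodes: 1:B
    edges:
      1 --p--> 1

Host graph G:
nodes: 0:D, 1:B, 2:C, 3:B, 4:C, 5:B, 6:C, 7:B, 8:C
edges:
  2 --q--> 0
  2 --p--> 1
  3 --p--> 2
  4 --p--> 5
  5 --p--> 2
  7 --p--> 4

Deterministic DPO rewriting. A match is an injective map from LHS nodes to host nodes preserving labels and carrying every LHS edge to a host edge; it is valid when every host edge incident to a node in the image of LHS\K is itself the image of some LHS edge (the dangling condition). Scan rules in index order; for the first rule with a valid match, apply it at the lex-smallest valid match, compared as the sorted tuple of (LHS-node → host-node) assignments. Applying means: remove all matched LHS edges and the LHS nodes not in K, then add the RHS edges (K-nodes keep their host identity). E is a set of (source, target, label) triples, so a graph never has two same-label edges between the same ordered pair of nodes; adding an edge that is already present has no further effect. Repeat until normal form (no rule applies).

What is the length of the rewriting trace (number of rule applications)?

initial: |V|=9 |E|=6  E = 2-q->0 2-p->1 3-p->2 4-p->5 5-p->2 7-p->4
step 1: apply R0 at {0↦3, 1↦2, 2↦1, 3↦6}  → |V|=7 |E|=4  E = 2-q->0 4-p->5 5-p->2 7-p->4
step 2: apply R0 at {0↦7, 1↦4, 2↦5, 3↦8}  → |V|=5 |E|=2  E = 2-q->0 5-p->2
halt: no rule applies after step 2

Answer: 2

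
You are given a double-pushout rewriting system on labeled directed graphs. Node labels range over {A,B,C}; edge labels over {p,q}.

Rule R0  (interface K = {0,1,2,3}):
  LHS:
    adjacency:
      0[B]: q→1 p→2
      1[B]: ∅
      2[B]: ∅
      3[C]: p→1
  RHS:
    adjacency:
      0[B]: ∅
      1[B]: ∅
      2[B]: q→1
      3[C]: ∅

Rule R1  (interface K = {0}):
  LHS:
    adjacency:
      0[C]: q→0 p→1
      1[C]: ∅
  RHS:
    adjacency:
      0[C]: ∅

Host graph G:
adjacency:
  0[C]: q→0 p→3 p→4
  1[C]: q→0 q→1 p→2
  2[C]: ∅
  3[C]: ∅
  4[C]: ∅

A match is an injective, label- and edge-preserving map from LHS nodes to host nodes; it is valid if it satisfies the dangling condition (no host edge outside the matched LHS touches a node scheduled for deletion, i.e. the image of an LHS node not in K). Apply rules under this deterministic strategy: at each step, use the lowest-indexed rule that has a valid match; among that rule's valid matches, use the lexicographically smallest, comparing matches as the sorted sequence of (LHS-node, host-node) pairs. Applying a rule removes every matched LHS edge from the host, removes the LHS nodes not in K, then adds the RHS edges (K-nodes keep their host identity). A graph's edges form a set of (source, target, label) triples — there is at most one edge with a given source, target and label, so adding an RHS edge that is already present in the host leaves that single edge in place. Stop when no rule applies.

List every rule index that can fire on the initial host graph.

R0: no valid match — LHS pattern not found
R1: 3 valid matches — {0↦0, 1↦3}, {0↦0, 1↦4}, {0↦1, 1↦2}

Answer: [R1]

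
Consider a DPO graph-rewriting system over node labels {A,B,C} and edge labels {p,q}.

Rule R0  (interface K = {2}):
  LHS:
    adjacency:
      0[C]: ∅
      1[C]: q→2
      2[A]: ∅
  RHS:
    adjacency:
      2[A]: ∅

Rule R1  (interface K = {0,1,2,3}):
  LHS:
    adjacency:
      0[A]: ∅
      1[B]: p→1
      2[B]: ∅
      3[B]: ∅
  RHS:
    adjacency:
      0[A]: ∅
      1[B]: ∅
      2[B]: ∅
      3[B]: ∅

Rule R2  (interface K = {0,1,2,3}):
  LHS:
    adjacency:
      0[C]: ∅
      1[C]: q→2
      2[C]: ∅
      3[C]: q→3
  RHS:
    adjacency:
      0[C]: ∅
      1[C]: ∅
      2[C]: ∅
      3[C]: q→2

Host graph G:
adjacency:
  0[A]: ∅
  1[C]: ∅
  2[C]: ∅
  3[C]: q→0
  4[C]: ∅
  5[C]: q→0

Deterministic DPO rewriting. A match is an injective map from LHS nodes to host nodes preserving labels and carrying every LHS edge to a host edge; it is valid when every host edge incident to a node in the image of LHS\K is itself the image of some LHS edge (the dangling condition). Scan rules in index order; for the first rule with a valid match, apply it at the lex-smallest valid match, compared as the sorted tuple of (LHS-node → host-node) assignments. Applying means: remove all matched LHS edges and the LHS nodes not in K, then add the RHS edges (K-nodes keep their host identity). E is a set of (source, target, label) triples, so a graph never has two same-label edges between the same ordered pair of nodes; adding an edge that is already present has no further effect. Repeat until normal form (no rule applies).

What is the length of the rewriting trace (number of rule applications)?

Answer: 2

Derivation:
[0] host  ⇒  6 nodes, 2 edges  {3-q->0 5-q->0}
[1] R0 @ {0↦1, 1↦3, 2↦0}  ⇒  4 nodes, 1 edges  {5-q->0}
[2] R0 @ {0↦2, 1↦5, 2↦0}  ⇒  2 nodes, 0 edges  {∅}
final graph: no rule applies after step 2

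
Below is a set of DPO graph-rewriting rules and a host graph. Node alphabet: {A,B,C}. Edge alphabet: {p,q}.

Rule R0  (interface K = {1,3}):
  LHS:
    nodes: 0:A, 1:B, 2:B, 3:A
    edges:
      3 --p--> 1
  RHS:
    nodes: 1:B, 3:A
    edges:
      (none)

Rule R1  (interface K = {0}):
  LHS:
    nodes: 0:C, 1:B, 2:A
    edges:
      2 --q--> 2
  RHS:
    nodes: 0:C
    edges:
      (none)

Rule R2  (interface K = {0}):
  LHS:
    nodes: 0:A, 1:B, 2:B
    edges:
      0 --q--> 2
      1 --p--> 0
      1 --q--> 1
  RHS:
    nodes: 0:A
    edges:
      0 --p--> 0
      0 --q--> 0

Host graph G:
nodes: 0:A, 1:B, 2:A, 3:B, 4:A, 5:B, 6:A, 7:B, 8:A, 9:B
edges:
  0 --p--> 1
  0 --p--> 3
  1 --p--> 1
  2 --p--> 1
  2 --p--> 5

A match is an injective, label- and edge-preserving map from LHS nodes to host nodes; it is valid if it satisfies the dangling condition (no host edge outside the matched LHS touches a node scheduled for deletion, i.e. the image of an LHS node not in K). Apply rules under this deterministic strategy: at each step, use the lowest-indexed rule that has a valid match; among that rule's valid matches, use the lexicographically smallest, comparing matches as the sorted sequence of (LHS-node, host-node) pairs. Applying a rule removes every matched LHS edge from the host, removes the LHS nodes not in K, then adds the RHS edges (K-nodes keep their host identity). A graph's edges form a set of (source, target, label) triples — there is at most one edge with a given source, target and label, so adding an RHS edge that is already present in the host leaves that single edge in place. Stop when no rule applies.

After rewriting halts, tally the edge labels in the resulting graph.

Answer: p:3

Derivation:
start.  V:10 E:5  edges: 0-p->1 0-p->3 1-p->1 2-p->1 2-p->5
1. fire R0 via {0↦4, 1↦1, 2↦7, 3↦0}  →  V:8 E:4  edges: 0-p->3 1-p->1 2-p->1 2-p->5
2. fire R0 via {0↦6, 1↦1, 2↦9, 3↦2}  →  V:6 E:3  edges: 0-p->3 1-p->1 2-p->5
normal form: no rule applies after step 2
NF edges: [(0, 3, 'p'), (1, 1, 'p'), (2, 5, 'p')]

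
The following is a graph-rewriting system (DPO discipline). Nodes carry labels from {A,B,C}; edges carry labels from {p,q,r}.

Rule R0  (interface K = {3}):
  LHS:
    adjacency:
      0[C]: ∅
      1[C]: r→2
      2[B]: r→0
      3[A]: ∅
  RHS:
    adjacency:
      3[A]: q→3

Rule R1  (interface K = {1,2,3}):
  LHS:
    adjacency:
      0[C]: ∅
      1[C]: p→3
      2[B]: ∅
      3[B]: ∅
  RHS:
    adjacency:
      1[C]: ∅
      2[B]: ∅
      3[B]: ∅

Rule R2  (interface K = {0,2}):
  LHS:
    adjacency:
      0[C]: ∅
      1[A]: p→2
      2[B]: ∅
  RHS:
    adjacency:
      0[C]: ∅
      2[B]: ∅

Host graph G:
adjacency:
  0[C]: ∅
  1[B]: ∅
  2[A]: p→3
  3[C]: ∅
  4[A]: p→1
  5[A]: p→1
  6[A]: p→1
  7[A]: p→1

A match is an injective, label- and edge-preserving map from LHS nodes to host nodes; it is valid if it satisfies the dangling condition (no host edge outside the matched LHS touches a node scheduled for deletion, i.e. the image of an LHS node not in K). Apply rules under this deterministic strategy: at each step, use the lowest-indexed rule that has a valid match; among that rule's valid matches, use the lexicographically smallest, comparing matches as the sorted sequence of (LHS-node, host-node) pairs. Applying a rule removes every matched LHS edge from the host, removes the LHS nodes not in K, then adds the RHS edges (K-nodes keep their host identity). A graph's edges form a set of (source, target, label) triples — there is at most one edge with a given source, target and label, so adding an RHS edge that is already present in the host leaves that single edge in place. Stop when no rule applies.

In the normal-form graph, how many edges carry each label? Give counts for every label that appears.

[0] host  ⇒  8 nodes, 5 edges  {2-p->3 4-p->1 5-p->1 6-p->1 7-p->1}
[1] R2 @ {0↦0, 1↦4, 2↦1}  ⇒  7 nodes, 4 edges  {2-p->3 5-p->1 6-p->1 7-p->1}
[2] R2 @ {0↦0, 1↦5, 2↦1}  ⇒  6 nodes, 3 edges  {2-p->3 6-p->1 7-p->1}
[3] R2 @ {0↦0, 1↦6, 2↦1}  ⇒  5 nodes, 2 edges  {2-p->3 7-p->1}
[4] R2 @ {0↦0, 1↦7, 2↦1}  ⇒  4 nodes, 1 edges  {2-p->3}
final graph: no rule applies after step 4
NF edges: [(2, 3, 'p')]

Answer: p:1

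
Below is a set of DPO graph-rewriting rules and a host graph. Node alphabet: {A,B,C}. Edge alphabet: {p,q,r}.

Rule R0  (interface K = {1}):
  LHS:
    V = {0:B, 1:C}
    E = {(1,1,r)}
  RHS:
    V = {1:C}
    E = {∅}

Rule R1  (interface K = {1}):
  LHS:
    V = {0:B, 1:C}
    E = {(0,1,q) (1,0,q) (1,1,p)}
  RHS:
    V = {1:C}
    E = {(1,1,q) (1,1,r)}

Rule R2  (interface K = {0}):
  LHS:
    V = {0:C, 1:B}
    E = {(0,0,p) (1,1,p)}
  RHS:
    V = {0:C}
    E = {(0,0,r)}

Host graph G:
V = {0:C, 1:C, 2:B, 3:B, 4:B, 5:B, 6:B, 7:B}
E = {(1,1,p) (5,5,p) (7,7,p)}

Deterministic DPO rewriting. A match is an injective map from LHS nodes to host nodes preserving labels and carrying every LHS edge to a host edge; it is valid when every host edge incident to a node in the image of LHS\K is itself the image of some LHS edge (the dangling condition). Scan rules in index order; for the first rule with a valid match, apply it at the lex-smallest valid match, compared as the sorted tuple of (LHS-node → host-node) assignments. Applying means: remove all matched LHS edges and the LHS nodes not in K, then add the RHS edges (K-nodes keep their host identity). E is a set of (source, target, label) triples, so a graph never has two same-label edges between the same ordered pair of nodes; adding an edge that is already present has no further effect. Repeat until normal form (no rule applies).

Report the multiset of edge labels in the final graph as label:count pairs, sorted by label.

start.  V:8 E:3  edges: 1-p->1 5-p->5 7-p->7
1. fire R2 via {0↦1, 1↦5}  →  V:7 E:2  edges: 1-r->1 7-p->7
2. fire R0 via {0↦2, 1↦1}  →  V:6 E:1  edges: 7-p->7
halt: no rule applies after step 2
NF edges: [(7, 7, 'p')]

Answer: p:1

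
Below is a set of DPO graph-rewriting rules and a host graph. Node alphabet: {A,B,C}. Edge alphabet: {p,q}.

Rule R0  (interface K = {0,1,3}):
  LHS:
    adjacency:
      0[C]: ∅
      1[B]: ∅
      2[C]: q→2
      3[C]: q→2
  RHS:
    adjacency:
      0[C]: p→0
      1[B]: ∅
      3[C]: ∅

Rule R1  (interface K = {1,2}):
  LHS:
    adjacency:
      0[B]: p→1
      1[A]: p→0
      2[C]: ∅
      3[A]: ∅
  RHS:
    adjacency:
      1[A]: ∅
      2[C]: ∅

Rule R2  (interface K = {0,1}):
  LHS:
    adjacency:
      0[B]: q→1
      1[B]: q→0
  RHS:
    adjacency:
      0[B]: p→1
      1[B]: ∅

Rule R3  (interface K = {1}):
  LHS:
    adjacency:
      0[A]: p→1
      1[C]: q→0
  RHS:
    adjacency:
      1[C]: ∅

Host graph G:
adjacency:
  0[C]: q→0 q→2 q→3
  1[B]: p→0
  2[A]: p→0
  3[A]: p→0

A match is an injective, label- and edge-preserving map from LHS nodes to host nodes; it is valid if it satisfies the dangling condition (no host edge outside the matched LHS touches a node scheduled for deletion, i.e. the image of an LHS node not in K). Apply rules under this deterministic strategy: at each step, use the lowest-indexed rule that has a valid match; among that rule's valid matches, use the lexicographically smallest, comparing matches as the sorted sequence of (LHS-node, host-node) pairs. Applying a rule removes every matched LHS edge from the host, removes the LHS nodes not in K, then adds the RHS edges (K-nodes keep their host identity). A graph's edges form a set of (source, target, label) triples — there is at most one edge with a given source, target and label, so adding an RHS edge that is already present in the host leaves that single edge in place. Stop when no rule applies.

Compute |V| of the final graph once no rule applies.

initial: |V|=4 |E|=6  E = 0-q->0 0-q->2 0-q->3 1-p->0 2-p->0 3-p->0
step 1: apply R3 at {0↦2, 1↦0}  → |V|=3 |E|=4  E = 0-q->0 0-q->3 1-p->0 3-p->0
step 2: apply R3 at {0↦3, 1↦0}  → |V|=2 |E|=2  E = 0-q->0 1-p->0
halt: no rule applies after step 2
NF nodes: {0:C, 1:B}

Answer: 2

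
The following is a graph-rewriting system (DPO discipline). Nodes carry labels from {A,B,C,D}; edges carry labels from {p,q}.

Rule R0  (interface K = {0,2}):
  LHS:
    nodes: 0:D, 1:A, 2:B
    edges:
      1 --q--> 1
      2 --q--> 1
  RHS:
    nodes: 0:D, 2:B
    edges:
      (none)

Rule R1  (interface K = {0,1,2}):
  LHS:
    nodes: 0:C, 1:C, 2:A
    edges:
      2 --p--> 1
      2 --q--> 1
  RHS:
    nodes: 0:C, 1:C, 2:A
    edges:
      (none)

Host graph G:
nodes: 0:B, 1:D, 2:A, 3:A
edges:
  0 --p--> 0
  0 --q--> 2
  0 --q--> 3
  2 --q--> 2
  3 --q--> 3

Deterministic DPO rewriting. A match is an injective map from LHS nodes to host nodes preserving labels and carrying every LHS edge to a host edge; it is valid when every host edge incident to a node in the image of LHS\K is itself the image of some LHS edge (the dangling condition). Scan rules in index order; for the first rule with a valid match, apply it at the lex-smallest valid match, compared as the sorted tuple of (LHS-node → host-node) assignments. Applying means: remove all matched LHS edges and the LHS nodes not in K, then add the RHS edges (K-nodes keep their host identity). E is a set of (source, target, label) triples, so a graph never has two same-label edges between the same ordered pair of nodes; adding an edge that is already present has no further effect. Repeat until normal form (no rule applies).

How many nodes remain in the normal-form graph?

Answer: 2

Rewrite trace:
[0] host  ⇒  4 nodes, 5 edges  {0-p->0 0-q->2 0-q->3 2-q->2 3-q->3}
[1] R0 @ {0↦1, 1↦2, 2↦0}  ⇒  3 nodes, 3 edges  {0-p->0 0-q->3 3-q->3}
[2] R0 @ {0↦1, 1↦3, 2↦0}  ⇒  2 nodes, 1 edges  {0-p->0}
final graph: no rule applies after step 2
NF nodes: {0:B, 1:D}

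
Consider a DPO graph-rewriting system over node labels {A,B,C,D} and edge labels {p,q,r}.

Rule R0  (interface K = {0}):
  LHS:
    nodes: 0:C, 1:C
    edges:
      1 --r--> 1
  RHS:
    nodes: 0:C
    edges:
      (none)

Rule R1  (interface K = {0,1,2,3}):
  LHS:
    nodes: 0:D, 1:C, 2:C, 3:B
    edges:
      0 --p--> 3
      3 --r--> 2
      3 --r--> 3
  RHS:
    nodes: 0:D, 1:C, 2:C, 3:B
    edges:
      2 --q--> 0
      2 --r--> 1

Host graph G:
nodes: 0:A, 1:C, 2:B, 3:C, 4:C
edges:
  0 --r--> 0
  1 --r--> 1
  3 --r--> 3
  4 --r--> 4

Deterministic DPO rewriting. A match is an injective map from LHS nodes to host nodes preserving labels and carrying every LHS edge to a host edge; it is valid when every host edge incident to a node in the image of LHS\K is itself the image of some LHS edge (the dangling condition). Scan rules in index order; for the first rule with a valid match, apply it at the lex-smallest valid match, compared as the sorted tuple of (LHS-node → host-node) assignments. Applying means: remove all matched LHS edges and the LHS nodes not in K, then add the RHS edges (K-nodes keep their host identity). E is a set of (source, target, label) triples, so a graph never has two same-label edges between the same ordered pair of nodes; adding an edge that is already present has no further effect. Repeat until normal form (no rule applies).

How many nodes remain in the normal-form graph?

Answer: 3

Steps:
start.  V:5 E:4  edges: 0-r->0 1-r->1 3-r->3 4-r->4
1. fire R0 via {0↦1, 1↦3}  →  V:4 E:3  edges: 0-r->0 1-r->1 4-r->4
2. fire R0 via {0↦1, 1↦4}  →  V:3 E:2  edges: 0-r->0 1-r->1
final graph: no rule applies after step 2
NF nodes: {0:A, 1:C, 2:B}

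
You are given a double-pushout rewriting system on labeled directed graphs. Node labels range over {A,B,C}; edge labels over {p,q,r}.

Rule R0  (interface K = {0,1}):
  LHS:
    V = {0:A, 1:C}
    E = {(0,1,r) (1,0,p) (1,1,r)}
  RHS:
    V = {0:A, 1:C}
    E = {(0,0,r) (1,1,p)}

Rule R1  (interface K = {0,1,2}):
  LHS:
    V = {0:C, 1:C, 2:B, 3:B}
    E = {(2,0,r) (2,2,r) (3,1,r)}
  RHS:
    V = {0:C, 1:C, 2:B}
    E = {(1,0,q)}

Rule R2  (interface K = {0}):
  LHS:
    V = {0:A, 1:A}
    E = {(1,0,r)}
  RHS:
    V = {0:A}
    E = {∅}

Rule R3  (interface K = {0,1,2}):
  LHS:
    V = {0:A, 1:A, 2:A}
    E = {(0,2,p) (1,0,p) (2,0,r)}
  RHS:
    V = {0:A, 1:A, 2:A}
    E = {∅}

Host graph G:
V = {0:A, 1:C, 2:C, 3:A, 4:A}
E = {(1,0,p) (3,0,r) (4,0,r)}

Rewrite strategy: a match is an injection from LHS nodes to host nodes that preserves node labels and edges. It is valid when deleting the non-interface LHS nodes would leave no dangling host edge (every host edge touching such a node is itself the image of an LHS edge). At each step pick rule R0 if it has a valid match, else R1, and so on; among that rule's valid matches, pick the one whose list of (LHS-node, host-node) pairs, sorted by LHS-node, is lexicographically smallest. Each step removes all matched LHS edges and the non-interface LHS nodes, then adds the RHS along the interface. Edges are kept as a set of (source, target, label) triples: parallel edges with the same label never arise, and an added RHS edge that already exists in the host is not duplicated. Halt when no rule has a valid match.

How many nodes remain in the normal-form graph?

initial: |V|=5 |E|=3  E = 1-p->0 3-r->0 4-r->0
step 1: apply R2 at {0↦0, 1↦3}  → |V|=4 |E|=2  E = 1-p->0 4-r->0
step 2: apply R2 at {0↦0, 1↦4}  → |V|=3 |E|=1  E = 1-p->0
normal form: no rule applies after step 2
NF nodes: {0:A, 1:C, 2:C}

Answer: 3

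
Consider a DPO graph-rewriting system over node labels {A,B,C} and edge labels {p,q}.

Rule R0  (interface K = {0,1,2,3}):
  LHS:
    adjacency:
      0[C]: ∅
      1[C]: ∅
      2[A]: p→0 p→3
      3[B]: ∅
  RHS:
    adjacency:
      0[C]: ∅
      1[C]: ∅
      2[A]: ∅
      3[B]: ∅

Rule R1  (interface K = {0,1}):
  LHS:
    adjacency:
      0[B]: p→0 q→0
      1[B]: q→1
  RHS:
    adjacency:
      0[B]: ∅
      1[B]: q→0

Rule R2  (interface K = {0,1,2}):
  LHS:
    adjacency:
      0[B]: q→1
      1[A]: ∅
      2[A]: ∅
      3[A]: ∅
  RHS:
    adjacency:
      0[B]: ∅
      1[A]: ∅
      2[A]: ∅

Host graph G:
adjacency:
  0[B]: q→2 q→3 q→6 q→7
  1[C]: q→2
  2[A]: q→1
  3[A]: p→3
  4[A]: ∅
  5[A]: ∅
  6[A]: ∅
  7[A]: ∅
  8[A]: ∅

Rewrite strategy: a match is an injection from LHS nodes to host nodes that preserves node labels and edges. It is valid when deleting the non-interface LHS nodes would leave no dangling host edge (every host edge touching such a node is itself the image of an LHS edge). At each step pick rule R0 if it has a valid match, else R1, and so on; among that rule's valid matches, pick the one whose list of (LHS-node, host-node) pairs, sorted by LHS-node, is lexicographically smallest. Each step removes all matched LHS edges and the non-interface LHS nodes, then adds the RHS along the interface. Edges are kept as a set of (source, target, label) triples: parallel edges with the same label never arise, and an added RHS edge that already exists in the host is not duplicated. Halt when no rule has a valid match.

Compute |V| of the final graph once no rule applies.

Answer: 5

Rewrite trace:
[0] host  ⇒  9 nodes, 7 edges  {0-q->2 0-q->3 0-q->6 0-q->7 1-q->2 2-q->1 3-p->3}
[1] R2 @ {0↦0, 1↦2, 2↦3, 3↦4}  ⇒  8 nodes, 6 edges  {0-q->3 0-q->6 0-q->7 1-q->2 2-q->1 3-p->3}
[2] R2 @ {0↦0, 1↦3, 2↦2, 3↦5}  ⇒  7 nodes, 5 edges  {0-q->6 0-q->7 1-q->2 2-q->1 3-p->3}
[3] R2 @ {0↦0, 1↦6, 2↦2, 3↦8}  ⇒  6 nodes, 4 edges  {0-q->7 1-q->2 2-q->1 3-p->3}
[4] R2 @ {0↦0, 1↦7, 2↦2, 3↦6}  ⇒  5 nodes, 3 edges  {1-q->2 2-q->1 3-p->3}
normal form: no rule applies after step 4
NF nodes: {0:B, 1:C, 2:A, 3:A, 7:A}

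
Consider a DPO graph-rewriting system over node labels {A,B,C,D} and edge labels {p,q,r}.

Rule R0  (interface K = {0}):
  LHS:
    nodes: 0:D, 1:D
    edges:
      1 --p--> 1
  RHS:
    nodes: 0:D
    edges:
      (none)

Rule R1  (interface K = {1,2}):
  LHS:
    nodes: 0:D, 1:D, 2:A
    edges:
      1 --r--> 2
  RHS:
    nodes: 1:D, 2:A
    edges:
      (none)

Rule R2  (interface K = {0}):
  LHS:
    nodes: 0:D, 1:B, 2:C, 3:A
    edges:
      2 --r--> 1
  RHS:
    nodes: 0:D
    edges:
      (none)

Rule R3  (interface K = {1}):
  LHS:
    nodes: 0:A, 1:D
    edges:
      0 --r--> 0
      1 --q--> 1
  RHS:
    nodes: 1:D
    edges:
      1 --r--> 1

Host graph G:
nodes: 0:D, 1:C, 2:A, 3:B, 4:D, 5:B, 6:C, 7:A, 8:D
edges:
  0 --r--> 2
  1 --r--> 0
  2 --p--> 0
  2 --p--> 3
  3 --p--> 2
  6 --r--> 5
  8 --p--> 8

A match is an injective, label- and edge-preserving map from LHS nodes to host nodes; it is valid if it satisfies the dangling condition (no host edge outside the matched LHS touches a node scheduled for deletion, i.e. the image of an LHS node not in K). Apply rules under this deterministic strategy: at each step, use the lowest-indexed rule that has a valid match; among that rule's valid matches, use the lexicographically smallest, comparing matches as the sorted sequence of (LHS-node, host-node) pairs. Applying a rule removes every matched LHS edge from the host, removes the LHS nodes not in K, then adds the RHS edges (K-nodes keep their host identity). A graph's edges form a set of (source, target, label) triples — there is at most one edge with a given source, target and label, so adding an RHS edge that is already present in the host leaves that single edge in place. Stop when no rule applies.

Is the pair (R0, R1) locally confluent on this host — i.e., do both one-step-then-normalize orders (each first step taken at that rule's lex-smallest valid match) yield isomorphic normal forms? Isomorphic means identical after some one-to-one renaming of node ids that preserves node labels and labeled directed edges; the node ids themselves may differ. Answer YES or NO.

Answer: YES

Rewrite trace:
branch R0-first: apply at {0↦0, 1↦8} → |E|=6, then 2 more step(s) → NF |V|=4 |E|=4 V={0:D, 1:C, 2:A, 3:B} E=1-r->0 2-p->0 2-p->3 3-p->2
branch R1-first: apply at {0↦4, 1↦0, 2↦2} → |E|=6, then 2 more step(s) → NF |V|=4 |E|=4 V={0:D, 1:C, 2:A, 3:B} E=1-r->0 2-p->0 2-p->3 3-p->2
graphs isomorphic (equal up to label-preserving node renaming)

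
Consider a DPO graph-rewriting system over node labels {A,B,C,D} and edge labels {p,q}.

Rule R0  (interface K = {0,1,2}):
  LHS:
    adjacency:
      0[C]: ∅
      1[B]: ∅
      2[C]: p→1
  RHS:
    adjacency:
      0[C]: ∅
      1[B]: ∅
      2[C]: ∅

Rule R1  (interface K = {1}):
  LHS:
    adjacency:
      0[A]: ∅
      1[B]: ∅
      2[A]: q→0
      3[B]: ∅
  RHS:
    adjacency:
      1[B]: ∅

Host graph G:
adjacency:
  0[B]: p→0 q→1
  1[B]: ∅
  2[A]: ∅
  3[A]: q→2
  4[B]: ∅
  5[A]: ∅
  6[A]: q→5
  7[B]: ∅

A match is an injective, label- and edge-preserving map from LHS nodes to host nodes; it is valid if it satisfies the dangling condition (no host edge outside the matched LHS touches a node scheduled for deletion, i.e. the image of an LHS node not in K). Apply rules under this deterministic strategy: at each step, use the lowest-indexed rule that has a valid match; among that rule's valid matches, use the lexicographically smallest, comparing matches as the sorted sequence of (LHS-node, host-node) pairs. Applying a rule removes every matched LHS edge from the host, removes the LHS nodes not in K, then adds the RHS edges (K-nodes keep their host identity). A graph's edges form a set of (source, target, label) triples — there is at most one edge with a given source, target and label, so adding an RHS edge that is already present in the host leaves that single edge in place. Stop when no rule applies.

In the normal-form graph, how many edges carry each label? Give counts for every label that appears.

Answer: p:1 q:1

Derivation:
initial: |V|=8 |E|=4  E = 0-p->0 0-q->1 3-q->2 6-q->5
step 1: apply R1 at {0↦2, 1↦0, 2↦3, 3↦4}  → |V|=5 |E|=3  E = 0-p->0 0-q->1 6-q->5
step 2: apply R1 at {0↦5, 1↦0, 2↦6, 3↦7}  → |V|=2 |E|=2  E = 0-p->0 0-q->1
final graph: no rule applies after step 2
NF edges: [(0, 0, 'p'), (0, 1, 'q')]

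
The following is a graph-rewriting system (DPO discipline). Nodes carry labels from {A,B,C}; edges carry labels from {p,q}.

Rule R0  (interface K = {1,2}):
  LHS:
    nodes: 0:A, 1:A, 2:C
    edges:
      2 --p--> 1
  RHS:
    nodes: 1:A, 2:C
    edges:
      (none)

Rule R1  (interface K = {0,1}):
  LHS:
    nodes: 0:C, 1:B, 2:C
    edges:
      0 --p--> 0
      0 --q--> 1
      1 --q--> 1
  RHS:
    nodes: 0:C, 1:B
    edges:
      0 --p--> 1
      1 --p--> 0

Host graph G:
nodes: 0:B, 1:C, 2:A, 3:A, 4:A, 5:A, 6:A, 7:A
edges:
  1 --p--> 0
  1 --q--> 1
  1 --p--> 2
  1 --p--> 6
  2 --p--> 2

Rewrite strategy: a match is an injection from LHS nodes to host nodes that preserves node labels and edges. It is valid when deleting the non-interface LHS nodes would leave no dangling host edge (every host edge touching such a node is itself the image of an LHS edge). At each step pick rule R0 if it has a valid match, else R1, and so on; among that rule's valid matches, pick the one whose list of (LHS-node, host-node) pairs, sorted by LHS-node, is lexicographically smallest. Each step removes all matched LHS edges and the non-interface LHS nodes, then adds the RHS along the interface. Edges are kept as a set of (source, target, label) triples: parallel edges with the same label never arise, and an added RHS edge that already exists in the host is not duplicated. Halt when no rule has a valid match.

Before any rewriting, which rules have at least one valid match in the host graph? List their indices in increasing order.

Answer: [R0]

Rewrite trace:
R0: 8 valid matches — {0↦3, 1↦2, 2↦1}, {0↦3, 1↦6, 2↦1}, {0↦4, 1↦2, 2↦1} (+5 more)
R1: no valid match — LHS pattern not found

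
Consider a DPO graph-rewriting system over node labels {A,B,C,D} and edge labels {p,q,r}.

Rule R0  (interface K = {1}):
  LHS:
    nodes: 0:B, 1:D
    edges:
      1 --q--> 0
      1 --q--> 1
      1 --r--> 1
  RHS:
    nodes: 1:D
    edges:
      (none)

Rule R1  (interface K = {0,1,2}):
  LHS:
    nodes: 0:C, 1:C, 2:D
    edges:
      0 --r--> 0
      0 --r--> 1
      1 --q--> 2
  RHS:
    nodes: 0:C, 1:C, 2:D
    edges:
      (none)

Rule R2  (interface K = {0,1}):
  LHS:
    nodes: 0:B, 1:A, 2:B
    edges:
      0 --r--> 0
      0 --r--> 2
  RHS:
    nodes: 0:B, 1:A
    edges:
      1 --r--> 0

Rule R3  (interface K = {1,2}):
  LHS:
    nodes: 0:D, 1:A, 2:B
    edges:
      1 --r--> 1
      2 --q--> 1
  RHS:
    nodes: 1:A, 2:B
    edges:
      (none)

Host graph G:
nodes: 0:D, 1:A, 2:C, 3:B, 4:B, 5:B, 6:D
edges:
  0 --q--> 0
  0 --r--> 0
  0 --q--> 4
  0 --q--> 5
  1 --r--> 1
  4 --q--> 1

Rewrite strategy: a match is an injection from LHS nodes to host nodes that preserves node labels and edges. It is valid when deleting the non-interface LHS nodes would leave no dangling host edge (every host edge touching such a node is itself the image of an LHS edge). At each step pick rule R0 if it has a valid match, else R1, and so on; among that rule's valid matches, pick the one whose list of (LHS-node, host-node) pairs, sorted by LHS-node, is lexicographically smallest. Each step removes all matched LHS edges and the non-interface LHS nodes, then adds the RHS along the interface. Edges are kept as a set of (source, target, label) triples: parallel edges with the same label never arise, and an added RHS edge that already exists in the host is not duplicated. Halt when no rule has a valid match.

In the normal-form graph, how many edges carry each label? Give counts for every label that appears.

Answer: q:1

Steps:
initial: |V|=7 |E|=6  E = 0-q->0 0-r->0 0-q->4 0-q->5 1-r->1 4-q->1
step 1: apply R0 at {0↦5, 1↦0}  → |V|=6 |E|=3  E = 0-q->4 1-r->1 4-q->1
step 2: apply R3 at {0↦6, 1↦1, 2↦4}  → |V|=5 |E|=1  E = 0-q->4
halt: no rule applies after step 2
NF edges: [(0, 4, 'q')]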